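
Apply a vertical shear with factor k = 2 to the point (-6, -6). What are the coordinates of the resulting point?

Shear matrix for vertical shear with factor k = 2:
[[1, 0], [2, 1]]
Result: (-6, -6) → (-6, -18)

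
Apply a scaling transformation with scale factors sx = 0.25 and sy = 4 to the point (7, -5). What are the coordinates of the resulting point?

Scaling matrix:
[[0.25, 0], [0, 4]]
Result: (7 × 0.25, -5 × 4) = (1.75, -20)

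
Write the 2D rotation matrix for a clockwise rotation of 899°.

Rotation matrix formula: [[cos θ, -sin θ], [sin θ, cos θ]]
A clockwise rotation by 899° is equivalent to a counterclockwise rotation by -899°.
For θ = -899°:
cos(-899°) = -0.9998
sin(-899°) = -0.0175
Result: [[-0.9998, 0.0175], [-0.0175, -0.9998]]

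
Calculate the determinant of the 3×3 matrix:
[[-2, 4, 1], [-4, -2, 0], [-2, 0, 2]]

Expansion along first row:
det = -2·det([[-2,0],[0,2]]) - 4·det([[-4,0],[-2,2]]) + 1·det([[-4,-2],[-2,0]])
    = -2·(-2·2 - 0·0) - 4·(-4·2 - 0·-2) + 1·(-4·0 - -2·-2)
    = -2·-4 - 4·-8 + 1·-4
    = 8 + 32 + -4 = 36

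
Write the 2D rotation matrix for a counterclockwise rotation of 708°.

Rotation matrix formula: [[cos θ, -sin θ], [sin θ, cos θ]]
For θ = 708°:
cos(708°) = 0.9781
sin(708°) = -0.2079
Result: [[0.9781, 0.2079], [-0.2079, 0.9781]]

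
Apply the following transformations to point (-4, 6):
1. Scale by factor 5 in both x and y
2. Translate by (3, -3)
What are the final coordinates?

Step 1: Scale (-4, 6) by 5 → (-20, 30)
Step 2: Translate by (3, -3) → (-17, 27)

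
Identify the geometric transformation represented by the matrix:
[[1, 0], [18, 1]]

This matrix represents: vertical shear with factor 18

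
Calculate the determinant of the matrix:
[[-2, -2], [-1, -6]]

For a 2×2 matrix [[a, b], [c, d]], det = ad - bc
det = (-2)(-6) - (-2)(-1) = 12 - 2 = 10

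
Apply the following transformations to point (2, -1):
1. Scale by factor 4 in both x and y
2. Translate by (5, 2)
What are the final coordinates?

Step 1: Scale (2, -1) by 4 → (8, -4)
Step 2: Translate by (5, 2) → (13, -2)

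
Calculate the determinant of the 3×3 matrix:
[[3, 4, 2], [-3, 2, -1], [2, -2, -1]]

Expansion along first row:
det = 3·det([[2,-1],[-2,-1]]) - 4·det([[-3,-1],[2,-1]]) + 2·det([[-3,2],[2,-2]])
    = 3·(2·-1 - -1·-2) - 4·(-3·-1 - -1·2) + 2·(-3·-2 - 2·2)
    = 3·-4 - 4·5 + 2·2
    = -12 + -20 + 4 = -28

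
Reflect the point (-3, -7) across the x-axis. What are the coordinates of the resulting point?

Reflection across x-axis: (-3, -7) → (-3, 7)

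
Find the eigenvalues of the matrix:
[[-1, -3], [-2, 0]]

Characteristic equation: det(A - λI) = 0
λ² - (trace)λ + (det) = 0
trace = -1 + 0 = -1, det = (-1)(0) - (-3)(-2) = -6
λ² - (-1)λ + (-6) = 0
λ = (-1 ± √((-1)² - 4·(-6))) / 2 = (-1 ± √25) / 2
Solving: λ = -3, 2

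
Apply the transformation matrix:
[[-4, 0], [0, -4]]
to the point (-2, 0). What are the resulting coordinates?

Matrix multiplication:
[[-4, 0], [0, -4]] × [-2, 0]ᵀ
= [(-4)(-2) + (0)(0), (0)(-2) + (-4)(0)]ᵀ
= [8, 0]ᵀ
Result: (8, 0)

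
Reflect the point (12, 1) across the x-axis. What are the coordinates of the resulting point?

Reflection across x-axis: (12, 1) → (12, -1)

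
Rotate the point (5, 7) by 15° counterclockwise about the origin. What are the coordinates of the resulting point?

Rotation matrix for 15°: [[cos 15°, -sin 15°], [sin 15°, cos 15°]] ≈ [[0.965926, -0.258819], [0.258819, 0.965926]]
[[0.965926, -0.258819], [0.258819, 0.965926]] × [5, 7]ᵀ ≈ [3.0179, 8.0556]ᵀ
Result: (3.0179, 8.0556)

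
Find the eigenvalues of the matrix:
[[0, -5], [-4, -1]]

Characteristic equation: det(A - λI) = 0
λ² - (trace)λ + (det) = 0
trace = 0 + -1 = -1, det = (0)(-1) - (-5)(-4) = -20
λ² - (-1)λ + (-20) = 0
λ = (-1 ± √((-1)² - 4·(-20))) / 2 = (-1 ± √81) / 2
Solving: λ = -5, 4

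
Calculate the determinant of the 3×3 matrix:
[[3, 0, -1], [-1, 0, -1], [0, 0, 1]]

Expansion along first row:
det = 3·det([[0,-1],[0,1]]) - 0·det([[-1,-1],[0,1]]) + -1·det([[-1,0],[0,0]])
    = 3·(0·1 - -1·0) - 0·(-1·1 - -1·0) + -1·(-1·0 - 0·0)
    = 3·0 - 0·-1 + -1·0
    = 0 + 0 + 0 = 0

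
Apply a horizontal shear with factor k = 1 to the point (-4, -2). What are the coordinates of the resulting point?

Shear matrix for horizontal shear with factor k = 1:
[[1, 1], [0, 1]]
Result: (-4, -2) → (-6, -2)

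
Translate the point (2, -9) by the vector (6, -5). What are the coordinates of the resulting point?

Translation by (6, -5) (homogeneous matrix [[1, 0, 6], [0, 1, -5], [0, 0, 1]]):
x' = 2 + 6 = 8
y' = -9 + -5 = -14
Result: (8, -14)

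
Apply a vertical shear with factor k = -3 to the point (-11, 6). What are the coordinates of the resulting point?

Shear matrix for vertical shear with factor k = -3:
[[1, 0], [-3, 1]]
Result: (-11, 6) → (-11, 39)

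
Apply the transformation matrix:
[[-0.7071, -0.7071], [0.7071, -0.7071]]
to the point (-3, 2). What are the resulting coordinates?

Matrix multiplication:
[[-0.7071, -0.7071], [0.7071, -0.7071]] × [-3, 2]ᵀ
= [(-0.7071)(-3) + (-0.7071)(2), (0.7071)(-3) + (-0.7071)(2)]ᵀ
= [0.7071, -3.5355]ᵀ
Result: (0.7071, -3.5355)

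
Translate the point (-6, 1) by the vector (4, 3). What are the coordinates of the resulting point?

Translation by (4, 3) (homogeneous matrix [[1, 0, 4], [0, 1, 3], [0, 0, 1]]):
x' = -6 + 4 = -2
y' = 1 + 3 = 4
Result: (-2, 4)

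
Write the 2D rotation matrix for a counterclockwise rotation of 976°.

Rotation matrix formula: [[cos θ, -sin θ], [sin θ, cos θ]]
For θ = 976°:
cos(976°) = -0.2419
sin(976°) = -0.9703
Result: [[-0.2419, 0.9703], [-0.9703, -0.2419]]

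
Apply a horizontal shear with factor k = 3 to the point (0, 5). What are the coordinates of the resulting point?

Shear matrix for horizontal shear with factor k = 3:
[[1, 3], [0, 1]]
Result: (0, 5) → (15, 5)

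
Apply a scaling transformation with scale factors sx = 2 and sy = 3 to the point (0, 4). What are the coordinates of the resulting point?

Scaling matrix:
[[2, 0], [0, 3]]
Result: (0 × 2, 4 × 3) = (0, 12)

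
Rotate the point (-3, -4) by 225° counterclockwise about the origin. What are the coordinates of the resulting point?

Rotation matrix for 225°: [[cos 225°, -sin 225°], [sin 225°, cos 225°]] ≈ [[-0.707107, 0.707107], [-0.707107, -0.707107]]
[[-0.707107, 0.707107], [-0.707107, -0.707107]] × [-3, -4]ᵀ ≈ [-0.7071, 4.9497]ᵀ
Result: (-0.7071, 4.9497)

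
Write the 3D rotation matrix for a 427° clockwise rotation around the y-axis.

Rotation matrix for clockwise 427° around y-axis:
A clockwise rotation by 427° is a counterclockwise rotation by -427°.
cos(-427°) = 0.3907, sin(-427°) = -0.9205
Result: [[0.3907, 0, -0.9205], [0, 1, 0], [0.9205, 0, 0.3907]]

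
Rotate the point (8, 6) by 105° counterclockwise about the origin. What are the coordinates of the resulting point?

Rotation matrix for 105°: [[cos 105°, -sin 105°], [sin 105°, cos 105°]] ≈ [[-0.258819, -0.965926], [0.965926, -0.258819]]
[[-0.258819, -0.965926], [0.965926, -0.258819]] × [8, 6]ᵀ ≈ [-7.8661, 6.1745]ᵀ
Result: (-7.8661, 6.1745)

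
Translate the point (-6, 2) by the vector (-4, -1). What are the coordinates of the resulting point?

Translation by (-4, -1) (homogeneous matrix [[1, 0, -4], [0, 1, -1], [0, 0, 1]]):
x' = -6 + -4 = -10
y' = 2 + -1 = 1
Result: (-10, 1)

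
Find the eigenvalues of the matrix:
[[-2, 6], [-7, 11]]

Characteristic equation: det(A - λI) = 0
λ² - (trace)λ + (det) = 0
trace = -2 + 11 = 9, det = (-2)(11) - (6)(-7) = 20
λ² - (9)λ + (20) = 0
λ = (9 ± √((9)² - 4·(20))) / 2 = (9 ± √1) / 2
Solving: λ = 4, 5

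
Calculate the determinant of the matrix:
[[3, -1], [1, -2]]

For a 2×2 matrix [[a, b], [c, d]], det = ad - bc
det = (3)(-2) - (-1)(1) = -6 - -1 = -5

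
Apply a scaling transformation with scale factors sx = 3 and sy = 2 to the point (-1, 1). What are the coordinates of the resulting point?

Scaling matrix:
[[3, 0], [0, 2]]
Result: (-1 × 3, 1 × 2) = (-3, 2)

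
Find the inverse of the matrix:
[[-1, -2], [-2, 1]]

For [[a,b],[c,d]], inverse = (1/det)·[[d,-b],[-c,a]]
det = (-1)(1) - (-2)(-2) = -1 - 4 = -5
Inverse = (1/-5)·[[1, 2], [2, -1]]
= [[-1/5, -2/5], [-2/5, 1/5]]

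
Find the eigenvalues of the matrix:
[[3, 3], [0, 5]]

Characteristic equation: det(A - λI) = 0
λ² - (trace)λ + (det) = 0
trace = 3 + 5 = 8, det = (3)(5) - (3)(0) = 15
λ² - (8)λ + (15) = 0
λ = (8 ± √((8)² - 4·(15))) / 2 = (8 ± √4) / 2
Solving: λ = 3, 5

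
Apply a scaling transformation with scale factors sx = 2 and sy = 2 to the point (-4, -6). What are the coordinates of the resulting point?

Scaling matrix:
[[2, 0], [0, 2]]
Result: (-4 × 2, -6 × 2) = (-8, -12)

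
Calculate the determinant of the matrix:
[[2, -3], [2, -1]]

For a 2×2 matrix [[a, b], [c, d]], det = ad - bc
det = (2)(-1) - (-3)(2) = -2 - -6 = 4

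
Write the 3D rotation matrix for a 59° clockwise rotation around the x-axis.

Rotation matrix for clockwise 59° around x-axis:
A clockwise rotation by 59° is a counterclockwise rotation by -59°.
cos(-59°) = 0.5150, sin(-59°) = -0.8572
Result: [[1, 0, 0], [0, 0.5150, 0.8572], [0, -0.8572, 0.5150]]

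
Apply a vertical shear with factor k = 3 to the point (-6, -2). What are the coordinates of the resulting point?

Shear matrix for vertical shear with factor k = 3:
[[1, 0], [3, 1]]
Result: (-6, -2) → (-6, -20)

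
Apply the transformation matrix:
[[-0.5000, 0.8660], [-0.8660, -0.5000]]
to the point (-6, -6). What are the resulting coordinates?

Matrix multiplication:
[[-0.5000, 0.8660], [-0.8660, -0.5000]] × [-6, -6]ᵀ
= [(-0.5000)(-6) + (0.8660)(-6), (-0.8660)(-6) + (-0.5000)(-6)]ᵀ
= [-2.1960, 8.1960]ᵀ
Result: (-2.1960, 8.1960)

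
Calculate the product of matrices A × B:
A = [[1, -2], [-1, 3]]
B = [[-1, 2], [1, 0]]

Matrix multiplication:
C[0][0] = 1×-1 + -2×1 = -3
C[0][1] = 1×2 + -2×0 = 2
C[1][0] = -1×-1 + 3×1 = 4
C[1][1] = -1×2 + 3×0 = -2
Result: [[-3, 2], [4, -2]]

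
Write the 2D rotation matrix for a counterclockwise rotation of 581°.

Rotation matrix formula: [[cos θ, -sin θ], [sin θ, cos θ]]
For θ = 581°:
cos(581°) = -0.7547
sin(581°) = -0.6561
Result: [[-0.7547, 0.6561], [-0.6561, -0.7547]]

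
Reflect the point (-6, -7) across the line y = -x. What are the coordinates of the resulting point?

Reflection across line y = -x: (-6, -7) → (7, 6)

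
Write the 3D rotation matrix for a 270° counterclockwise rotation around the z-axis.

Rotation matrix for counterclockwise 270° around z-axis:
cos(270°) = 0, sin(270°) = -1
Result: [[0, 1, 0], [-1, 0, 0], [0, 0, 1]]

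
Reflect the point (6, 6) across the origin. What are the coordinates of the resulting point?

Reflection across origin: (6, 6) → (-6, -6)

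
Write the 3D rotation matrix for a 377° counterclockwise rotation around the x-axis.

Rotation matrix for counterclockwise 377° around x-axis:
cos(377°) = 0.9563, sin(377°) = 0.2924
Result: [[1, 0, 0], [0, 0.9563, -0.2924], [0, 0.2924, 0.9563]]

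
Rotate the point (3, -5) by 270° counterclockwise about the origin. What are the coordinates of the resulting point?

Rotation matrix for 270°: [[cos 270°, -sin 270°], [sin 270°, cos 270°]] = [[0, 1], [-1, 0]]
[[0, 1], [-1, 0]] × [3, -5]ᵀ = [-5, -3]ᵀ
Result: (-5, -3)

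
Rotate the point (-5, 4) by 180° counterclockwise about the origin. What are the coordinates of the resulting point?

Rotation matrix for 180°: [[cos 180°, -sin 180°], [sin 180°, cos 180°]] = [[-1, 0], [0, -1]]
[[-1, 0], [0, -1]] × [-5, 4]ᵀ = [5, -4]ᵀ
Result: (5, -4)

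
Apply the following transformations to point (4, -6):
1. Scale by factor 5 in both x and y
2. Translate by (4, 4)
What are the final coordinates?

Step 1: Scale (4, -6) by 5 → (20, -30)
Step 2: Translate by (4, 4) → (24, -26)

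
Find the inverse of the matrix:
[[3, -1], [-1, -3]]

For [[a,b],[c,d]], inverse = (1/det)·[[d,-b],[-c,a]]
det = (3)(-3) - (-1)(-1) = -9 - 1 = -10
Inverse = (1/-10)·[[-3, 1], [1, 3]]
= [[3/10, -1/10], [-1/10, -3/10]]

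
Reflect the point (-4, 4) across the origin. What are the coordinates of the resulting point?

Reflection across origin: (-4, 4) → (4, -4)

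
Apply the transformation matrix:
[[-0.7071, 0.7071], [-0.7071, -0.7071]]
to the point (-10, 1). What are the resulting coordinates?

Matrix multiplication:
[[-0.7071, 0.7071], [-0.7071, -0.7071]] × [-10, 1]ᵀ
= [(-0.7071)(-10) + (0.7071)(1), (-0.7071)(-10) + (-0.7071)(1)]ᵀ
= [7.7781, 6.3639]ᵀ
Result: (7.7781, 6.3639)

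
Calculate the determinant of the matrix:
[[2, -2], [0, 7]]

For a 2×2 matrix [[a, b], [c, d]], det = ad - bc
det = (2)(7) - (-2)(0) = 14 - 0 = 14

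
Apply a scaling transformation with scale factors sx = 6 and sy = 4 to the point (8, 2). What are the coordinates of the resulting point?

Scaling matrix:
[[6, 0], [0, 4]]
Result: (8 × 6, 2 × 4) = (48, 8)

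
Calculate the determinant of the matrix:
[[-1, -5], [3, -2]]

For a 2×2 matrix [[a, b], [c, d]], det = ad - bc
det = (-1)(-2) - (-5)(3) = 2 - -15 = 17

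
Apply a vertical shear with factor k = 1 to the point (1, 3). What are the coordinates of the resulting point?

Shear matrix for vertical shear with factor k = 1:
[[1, 0], [1, 1]]
Result: (1, 3) → (1, 4)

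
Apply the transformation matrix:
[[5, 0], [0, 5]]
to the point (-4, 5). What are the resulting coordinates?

Matrix multiplication:
[[5, 0], [0, 5]] × [-4, 5]ᵀ
= [(5)(-4) + (0)(5), (0)(-4) + (5)(5)]ᵀ
= [-20, 25]ᵀ
Result: (-20, 25)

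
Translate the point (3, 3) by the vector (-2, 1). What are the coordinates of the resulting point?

Translation by (-2, 1) (homogeneous matrix [[1, 0, -2], [0, 1, 1], [0, 0, 1]]):
x' = 3 + -2 = 1
y' = 3 + 1 = 4
Result: (1, 4)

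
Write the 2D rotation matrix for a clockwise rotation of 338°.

Rotation matrix formula: [[cos θ, -sin θ], [sin θ, cos θ]]
A clockwise rotation by 338° is equivalent to a counterclockwise rotation by -338°.
For θ = -338°:
cos(-338°) = 0.9272
sin(-338°) = 0.3746
Result: [[0.9272, -0.3746], [0.3746, 0.9272]]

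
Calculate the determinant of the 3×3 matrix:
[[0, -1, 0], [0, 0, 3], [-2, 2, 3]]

Expansion along first row:
det = 0·det([[0,3],[2,3]]) - -1·det([[0,3],[-2,3]]) + 0·det([[0,0],[-2,2]])
    = 0·(0·3 - 3·2) - -1·(0·3 - 3·-2) + 0·(0·2 - 0·-2)
    = 0·-6 - -1·6 + 0·0
    = 0 + 6 + 0 = 6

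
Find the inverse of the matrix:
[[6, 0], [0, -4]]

For [[a,b],[c,d]], inverse = (1/det)·[[d,-b],[-c,a]]
det = (6)(-4) - (0)(0) = -24 - 0 = -24
Inverse = (1/-24)·[[-4, 0], [0, 6]]
= [[1/6, 0], [0, -1/4]]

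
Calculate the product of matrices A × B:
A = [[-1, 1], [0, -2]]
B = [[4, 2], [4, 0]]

Matrix multiplication:
C[0][0] = -1×4 + 1×4 = 0
C[0][1] = -1×2 + 1×0 = -2
C[1][0] = 0×4 + -2×4 = -8
C[1][1] = 0×2 + -2×0 = 0
Result: [[0, -2], [-8, 0]]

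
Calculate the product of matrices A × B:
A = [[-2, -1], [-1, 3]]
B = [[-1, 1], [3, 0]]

Matrix multiplication:
C[0][0] = -2×-1 + -1×3 = -1
C[0][1] = -2×1 + -1×0 = -2
C[1][0] = -1×-1 + 3×3 = 10
C[1][1] = -1×1 + 3×0 = -1
Result: [[-1, -2], [10, -1]]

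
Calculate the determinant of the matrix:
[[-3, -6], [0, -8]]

For a 2×2 matrix [[a, b], [c, d]], det = ad - bc
det = (-3)(-8) - (-6)(0) = 24 - 0 = 24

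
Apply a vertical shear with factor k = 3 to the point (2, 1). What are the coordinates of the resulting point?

Shear matrix for vertical shear with factor k = 3:
[[1, 0], [3, 1]]
Result: (2, 1) → (2, 7)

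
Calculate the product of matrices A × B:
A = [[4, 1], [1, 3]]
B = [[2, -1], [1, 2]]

Matrix multiplication:
C[0][0] = 4×2 + 1×1 = 9
C[0][1] = 4×-1 + 1×2 = -2
C[1][0] = 1×2 + 3×1 = 5
C[1][1] = 1×-1 + 3×2 = 5
Result: [[9, -2], [5, 5]]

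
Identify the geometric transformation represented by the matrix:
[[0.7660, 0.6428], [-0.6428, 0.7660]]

This matrix represents: rotation by 320° counterclockwise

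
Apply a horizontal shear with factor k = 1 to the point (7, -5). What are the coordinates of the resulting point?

Shear matrix for horizontal shear with factor k = 1:
[[1, 1], [0, 1]]
Result: (7, -5) → (2, -5)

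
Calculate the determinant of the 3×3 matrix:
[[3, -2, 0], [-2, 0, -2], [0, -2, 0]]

Expansion along first row:
det = 3·det([[0,-2],[-2,0]]) - -2·det([[-2,-2],[0,0]]) + 0·det([[-2,0],[0,-2]])
    = 3·(0·0 - -2·-2) - -2·(-2·0 - -2·0) + 0·(-2·-2 - 0·0)
    = 3·-4 - -2·0 + 0·4
    = -12 + 0 + 0 = -12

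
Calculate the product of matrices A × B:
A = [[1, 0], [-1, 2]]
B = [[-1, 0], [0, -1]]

Matrix multiplication:
C[0][0] = 1×-1 + 0×0 = -1
C[0][1] = 1×0 + 0×-1 = 0
C[1][0] = -1×-1 + 2×0 = 1
C[1][1] = -1×0 + 2×-1 = -2
Result: [[-1, 0], [1, -2]]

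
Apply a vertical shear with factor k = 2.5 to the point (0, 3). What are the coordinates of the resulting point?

Shear matrix for vertical shear with factor k = 2.5:
[[1, 0], [2.50, 1]]
Result: (0, 3) → (0, 3)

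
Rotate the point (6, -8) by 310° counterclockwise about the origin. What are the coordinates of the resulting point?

Rotation matrix for 310°: [[cos 310°, -sin 310°], [sin 310°, cos 310°]] ≈ [[0.642788, 0.766044], [-0.766044, 0.642788]]
[[0.642788, 0.766044], [-0.766044, 0.642788]] × [6, -8]ᵀ ≈ [-2.2716, -9.7386]ᵀ
Result: (-2.2716, -9.7386)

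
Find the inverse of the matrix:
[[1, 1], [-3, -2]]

For [[a,b],[c,d]], inverse = (1/det)·[[d,-b],[-c,a]]
det = (1)(-2) - (1)(-3) = -2 - -3 = 1
Inverse = [[-2, -1], [3, 1]]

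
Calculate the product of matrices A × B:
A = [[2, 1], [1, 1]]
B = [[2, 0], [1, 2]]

Matrix multiplication:
C[0][0] = 2×2 + 1×1 = 5
C[0][1] = 2×0 + 1×2 = 2
C[1][0] = 1×2 + 1×1 = 3
C[1][1] = 1×0 + 1×2 = 2
Result: [[5, 2], [3, 2]]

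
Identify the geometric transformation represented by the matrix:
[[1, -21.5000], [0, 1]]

This matrix represents: horizontal shear with factor -21.5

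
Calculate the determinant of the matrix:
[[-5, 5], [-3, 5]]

For a 2×2 matrix [[a, b], [c, d]], det = ad - bc
det = (-5)(5) - (5)(-3) = -25 - -15 = -10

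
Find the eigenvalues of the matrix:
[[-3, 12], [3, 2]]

Characteristic equation: det(A - λI) = 0
λ² - (trace)λ + (det) = 0
trace = -3 + 2 = -1, det = (-3)(2) - (12)(3) = -42
λ² - (-1)λ + (-42) = 0
λ = (-1 ± √((-1)² - 4·(-42))) / 2 = (-1 ± √169) / 2
Solving: λ = -7, 6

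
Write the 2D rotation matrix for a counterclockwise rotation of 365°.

Rotation matrix formula: [[cos θ, -sin θ], [sin θ, cos θ]]
For θ = 365°:
cos(365°) = 0.9962
sin(365°) = 0.0872
Result: [[0.9962, -0.0872], [0.0872, 0.9962]]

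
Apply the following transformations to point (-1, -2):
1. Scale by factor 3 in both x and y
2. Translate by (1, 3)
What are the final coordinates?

Step 1: Scale (-1, -2) by 3 → (-3, -6)
Step 2: Translate by (1, 3) → (-2, -3)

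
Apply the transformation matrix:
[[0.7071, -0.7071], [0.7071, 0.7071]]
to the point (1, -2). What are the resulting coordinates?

Matrix multiplication:
[[0.7071, -0.7071], [0.7071, 0.7071]] × [1, -2]ᵀ
= [(0.7071)(1) + (-0.7071)(-2), (0.7071)(1) + (0.7071)(-2)]ᵀ
= [2.1213, -0.7071]ᵀ
Result: (2.1213, -0.7071)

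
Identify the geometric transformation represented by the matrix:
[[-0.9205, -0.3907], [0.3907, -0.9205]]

This matrix represents: rotation by 157° counterclockwise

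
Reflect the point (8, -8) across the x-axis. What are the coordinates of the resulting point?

Reflection across x-axis: (8, -8) → (8, 8)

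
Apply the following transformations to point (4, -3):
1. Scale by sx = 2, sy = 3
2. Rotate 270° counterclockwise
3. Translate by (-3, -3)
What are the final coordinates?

Step 1: Scale → (8, -9)
Step 2: Rotate 270° → (-9, -8)
Step 3: Translate → (-12, -11)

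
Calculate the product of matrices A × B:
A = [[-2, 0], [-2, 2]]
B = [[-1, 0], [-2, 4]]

Matrix multiplication:
C[0][0] = -2×-1 + 0×-2 = 2
C[0][1] = -2×0 + 0×4 = 0
C[1][0] = -2×-1 + 2×-2 = -2
C[1][1] = -2×0 + 2×4 = 8
Result: [[2, 0], [-2, 8]]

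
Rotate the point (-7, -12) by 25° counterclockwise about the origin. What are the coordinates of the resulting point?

Rotation matrix for 25°: [[cos 25°, -sin 25°], [sin 25°, cos 25°]] ≈ [[0.906308, -0.422618], [0.422618, 0.906308]]
[[0.906308, -0.422618], [0.422618, 0.906308]] × [-7, -12]ᵀ ≈ [-1.2727, -13.8340]ᵀ
Result: (-1.2727, -13.8340)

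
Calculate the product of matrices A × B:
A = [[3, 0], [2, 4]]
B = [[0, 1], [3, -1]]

Matrix multiplication:
C[0][0] = 3×0 + 0×3 = 0
C[0][1] = 3×1 + 0×-1 = 3
C[1][0] = 2×0 + 4×3 = 12
C[1][1] = 2×1 + 4×-1 = -2
Result: [[0, 3], [12, -2]]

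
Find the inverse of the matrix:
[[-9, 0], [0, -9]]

For [[a,b],[c,d]], inverse = (1/det)·[[d,-b],[-c,a]]
det = (-9)(-9) - (0)(0) = 81 - 0 = 81
Inverse = (1/81)·[[-9, 0], [0, -9]]
= [[-1/9, 0], [0, -1/9]]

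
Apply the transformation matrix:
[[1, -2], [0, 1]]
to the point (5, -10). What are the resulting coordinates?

Matrix multiplication:
[[1, -2], [0, 1]] × [5, -10]ᵀ
= [(1)(5) + (-2)(-10), (0)(5) + (1)(-10)]ᵀ
= [25, -10]ᵀ
Result: (25, -10)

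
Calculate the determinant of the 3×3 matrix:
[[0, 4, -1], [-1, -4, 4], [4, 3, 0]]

Expansion along first row:
det = 0·det([[-4,4],[3,0]]) - 4·det([[-1,4],[4,0]]) + -1·det([[-1,-4],[4,3]])
    = 0·(-4·0 - 4·3) - 4·(-1·0 - 4·4) + -1·(-1·3 - -4·4)
    = 0·-12 - 4·-16 + -1·13
    = 0 + 64 + -13 = 51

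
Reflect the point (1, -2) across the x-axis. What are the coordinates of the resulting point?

Reflection across x-axis: (1, -2) → (1, 2)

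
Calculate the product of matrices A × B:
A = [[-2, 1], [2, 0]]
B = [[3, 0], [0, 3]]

Matrix multiplication:
C[0][0] = -2×3 + 1×0 = -6
C[0][1] = -2×0 + 1×3 = 3
C[1][0] = 2×3 + 0×0 = 6
C[1][1] = 2×0 + 0×3 = 0
Result: [[-6, 3], [6, 0]]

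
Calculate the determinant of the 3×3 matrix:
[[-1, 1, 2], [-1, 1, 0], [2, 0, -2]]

Expansion along first row:
det = -1·det([[1,0],[0,-2]]) - 1·det([[-1,0],[2,-2]]) + 2·det([[-1,1],[2,0]])
    = -1·(1·-2 - 0·0) - 1·(-1·-2 - 0·2) + 2·(-1·0 - 1·2)
    = -1·-2 - 1·2 + 2·-2
    = 2 + -2 + -4 = -4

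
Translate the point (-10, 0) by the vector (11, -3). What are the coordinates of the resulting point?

Translation by (11, -3) (homogeneous matrix [[1, 0, 11], [0, 1, -3], [0, 0, 1]]):
x' = -10 + 11 = 1
y' = 0 + -3 = -3
Result: (1, -3)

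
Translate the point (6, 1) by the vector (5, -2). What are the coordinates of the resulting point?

Translation by (5, -2) (homogeneous matrix [[1, 0, 5], [0, 1, -2], [0, 0, 1]]):
x' = 6 + 5 = 11
y' = 1 + -2 = -1
Result: (11, -1)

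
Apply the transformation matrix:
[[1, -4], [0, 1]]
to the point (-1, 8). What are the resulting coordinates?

Matrix multiplication:
[[1, -4], [0, 1]] × [-1, 8]ᵀ
= [(1)(-1) + (-4)(8), (0)(-1) + (1)(8)]ᵀ
= [-33, 8]ᵀ
Result: (-33, 8)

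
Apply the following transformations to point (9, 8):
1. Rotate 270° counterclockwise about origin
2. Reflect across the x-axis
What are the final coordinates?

Step 1: Rotate 270° → (8, -9)
Step 2: Reflect across x-axis → (8, 9)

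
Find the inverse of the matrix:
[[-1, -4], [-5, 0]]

For [[a,b],[c,d]], inverse = (1/det)·[[d,-b],[-c,a]]
det = (-1)(0) - (-4)(-5) = 0 - 20 = -20
Inverse = (1/-20)·[[0, 4], [5, -1]]
= [[0, -1/5], [-1/4, 1/20]]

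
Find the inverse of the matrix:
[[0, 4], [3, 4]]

For [[a,b],[c,d]], inverse = (1/det)·[[d,-b],[-c,a]]
det = (0)(4) - (4)(3) = 0 - 12 = -12
Inverse = (1/-12)·[[4, -4], [-3, 0]]
= [[-1/3, 1/3], [1/4, 0]]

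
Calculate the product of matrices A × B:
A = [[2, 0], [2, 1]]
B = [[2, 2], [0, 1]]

Matrix multiplication:
C[0][0] = 2×2 + 0×0 = 4
C[0][1] = 2×2 + 0×1 = 4
C[1][0] = 2×2 + 1×0 = 4
C[1][1] = 2×2 + 1×1 = 5
Result: [[4, 4], [4, 5]]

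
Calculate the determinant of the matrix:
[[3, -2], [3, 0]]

For a 2×2 matrix [[a, b], [c, d]], det = ad - bc
det = (3)(0) - (-2)(3) = 0 - -6 = 6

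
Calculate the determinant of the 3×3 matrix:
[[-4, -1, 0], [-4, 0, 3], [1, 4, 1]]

Expansion along first row:
det = -4·det([[0,3],[4,1]]) - -1·det([[-4,3],[1,1]]) + 0·det([[-4,0],[1,4]])
    = -4·(0·1 - 3·4) - -1·(-4·1 - 3·1) + 0·(-4·4 - 0·1)
    = -4·-12 - -1·-7 + 0·-16
    = 48 + -7 + 0 = 41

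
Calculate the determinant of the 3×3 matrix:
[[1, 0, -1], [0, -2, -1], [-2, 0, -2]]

Expansion along first row:
det = 1·det([[-2,-1],[0,-2]]) - 0·det([[0,-1],[-2,-2]]) + -1·det([[0,-2],[-2,0]])
    = 1·(-2·-2 - -1·0) - 0·(0·-2 - -1·-2) + -1·(0·0 - -2·-2)
    = 1·4 - 0·-2 + -1·-4
    = 4 + 0 + 4 = 8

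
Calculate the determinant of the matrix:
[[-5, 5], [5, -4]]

For a 2×2 matrix [[a, b], [c, d]], det = ad - bc
det = (-5)(-4) - (5)(5) = 20 - 25 = -5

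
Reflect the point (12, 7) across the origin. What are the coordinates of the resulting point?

Reflection across origin: (12, 7) → (-12, -7)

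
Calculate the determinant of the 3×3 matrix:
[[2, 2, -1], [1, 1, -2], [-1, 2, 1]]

Expansion along first row:
det = 2·det([[1,-2],[2,1]]) - 2·det([[1,-2],[-1,1]]) + -1·det([[1,1],[-1,2]])
    = 2·(1·1 - -2·2) - 2·(1·1 - -2·-1) + -1·(1·2 - 1·-1)
    = 2·5 - 2·-1 + -1·3
    = 10 + 2 + -3 = 9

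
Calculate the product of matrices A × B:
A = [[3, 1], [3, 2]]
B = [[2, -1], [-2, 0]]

Matrix multiplication:
C[0][0] = 3×2 + 1×-2 = 4
C[0][1] = 3×-1 + 1×0 = -3
C[1][0] = 3×2 + 2×-2 = 2
C[1][1] = 3×-1 + 2×0 = -3
Result: [[4, -3], [2, -3]]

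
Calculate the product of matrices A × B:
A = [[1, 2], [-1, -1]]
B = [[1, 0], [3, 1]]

Matrix multiplication:
C[0][0] = 1×1 + 2×3 = 7
C[0][1] = 1×0 + 2×1 = 2
C[1][0] = -1×1 + -1×3 = -4
C[1][1] = -1×0 + -1×1 = -1
Result: [[7, 2], [-4, -1]]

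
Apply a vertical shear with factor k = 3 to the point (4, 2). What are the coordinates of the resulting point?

Shear matrix for vertical shear with factor k = 3:
[[1, 0], [3, 1]]
Result: (4, 2) → (4, 14)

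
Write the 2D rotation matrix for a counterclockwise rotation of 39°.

Rotation matrix formula: [[cos θ, -sin θ], [sin θ, cos θ]]
For θ = 39°:
cos(39°) = 0.7771
sin(39°) = 0.6293
Result: [[0.7771, -0.6293], [0.6293, 0.7771]]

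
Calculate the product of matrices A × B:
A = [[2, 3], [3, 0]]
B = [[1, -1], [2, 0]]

Matrix multiplication:
C[0][0] = 2×1 + 3×2 = 8
C[0][1] = 2×-1 + 3×0 = -2
C[1][0] = 3×1 + 0×2 = 3
C[1][1] = 3×-1 + 0×0 = -3
Result: [[8, -2], [3, -3]]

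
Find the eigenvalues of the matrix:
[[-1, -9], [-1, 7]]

Characteristic equation: det(A - λI) = 0
λ² - (trace)λ + (det) = 0
trace = -1 + 7 = 6, det = (-1)(7) - (-9)(-1) = -16
λ² - (6)λ + (-16) = 0
λ = (6 ± √((6)² - 4·(-16))) / 2 = (6 ± √100) / 2
Solving: λ = -2, 8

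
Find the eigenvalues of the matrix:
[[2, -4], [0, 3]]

Characteristic equation: det(A - λI) = 0
λ² - (trace)λ + (det) = 0
trace = 2 + 3 = 5, det = (2)(3) - (-4)(0) = 6
λ² - (5)λ + (6) = 0
λ = (5 ± √((5)² - 4·(6))) / 2 = (5 ± √1) / 2
Solving: λ = 2, 3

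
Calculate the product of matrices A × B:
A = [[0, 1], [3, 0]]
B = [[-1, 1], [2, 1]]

Matrix multiplication:
C[0][0] = 0×-1 + 1×2 = 2
C[0][1] = 0×1 + 1×1 = 1
C[1][0] = 3×-1 + 0×2 = -3
C[1][1] = 3×1 + 0×1 = 3
Result: [[2, 1], [-3, 3]]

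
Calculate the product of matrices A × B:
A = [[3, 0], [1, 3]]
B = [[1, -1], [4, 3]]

Matrix multiplication:
C[0][0] = 3×1 + 0×4 = 3
C[0][1] = 3×-1 + 0×3 = -3
C[1][0] = 1×1 + 3×4 = 13
C[1][1] = 1×-1 + 3×3 = 8
Result: [[3, -3], [13, 8]]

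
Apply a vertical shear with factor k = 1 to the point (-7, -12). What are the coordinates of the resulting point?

Shear matrix for vertical shear with factor k = 1:
[[1, 0], [1, 1]]
Result: (-7, -12) → (-7, -19)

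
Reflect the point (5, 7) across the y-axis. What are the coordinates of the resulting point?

Reflection across y-axis: (5, 7) → (-5, 7)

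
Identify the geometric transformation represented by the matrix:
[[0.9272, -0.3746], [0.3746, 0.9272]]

This matrix represents: rotation by 22° counterclockwise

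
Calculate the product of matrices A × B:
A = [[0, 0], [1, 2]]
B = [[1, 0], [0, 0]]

Matrix multiplication:
C[0][0] = 0×1 + 0×0 = 0
C[0][1] = 0×0 + 0×0 = 0
C[1][0] = 1×1 + 2×0 = 1
C[1][1] = 1×0 + 2×0 = 0
Result: [[0, 0], [1, 0]]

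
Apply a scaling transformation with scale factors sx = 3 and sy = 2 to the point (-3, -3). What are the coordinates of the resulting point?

Scaling matrix:
[[3, 0], [0, 2]]
Result: (-3 × 3, -3 × 2) = (-9, -6)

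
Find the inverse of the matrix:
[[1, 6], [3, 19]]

For [[a,b],[c,d]], inverse = (1/det)·[[d,-b],[-c,a]]
det = (1)(19) - (6)(3) = 19 - 18 = 1
Inverse = [[19, -6], [-3, 1]]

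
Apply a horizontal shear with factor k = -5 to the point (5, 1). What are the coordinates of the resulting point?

Shear matrix for horizontal shear with factor k = -5:
[[1, -5], [0, 1]]
Result: (5, 1) → (0, 1)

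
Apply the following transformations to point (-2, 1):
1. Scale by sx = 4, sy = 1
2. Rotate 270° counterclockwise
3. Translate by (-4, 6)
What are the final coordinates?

Step 1: Scale → (-8, 1)
Step 2: Rotate 270° → (1, 8)
Step 3: Translate → (-3, 14)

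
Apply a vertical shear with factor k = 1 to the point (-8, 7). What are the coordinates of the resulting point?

Shear matrix for vertical shear with factor k = 1:
[[1, 0], [1, 1]]
Result: (-8, 7) → (-8, -1)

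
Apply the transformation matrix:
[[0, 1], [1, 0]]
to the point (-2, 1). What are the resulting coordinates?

Matrix multiplication:
[[0, 1], [1, 0]] × [-2, 1]ᵀ
= [(0)(-2) + (1)(1), (1)(-2) + (0)(1)]ᵀ
= [1, -2]ᵀ
Result: (1, -2)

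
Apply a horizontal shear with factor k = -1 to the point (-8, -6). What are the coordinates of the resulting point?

Shear matrix for horizontal shear with factor k = -1:
[[1, -1], [0, 1]]
Result: (-8, -6) → (-2, -6)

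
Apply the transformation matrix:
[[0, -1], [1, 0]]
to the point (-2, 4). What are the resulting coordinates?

Matrix multiplication:
[[0, -1], [1, 0]] × [-2, 4]ᵀ
= [(0)(-2) + (-1)(4), (1)(-2) + (0)(4)]ᵀ
= [-4, -2]ᵀ
Result: (-4, -2)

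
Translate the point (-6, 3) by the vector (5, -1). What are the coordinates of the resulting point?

Translation by (5, -1) (homogeneous matrix [[1, 0, 5], [0, 1, -1], [0, 0, 1]]):
x' = -6 + 5 = -1
y' = 3 + -1 = 2
Result: (-1, 2)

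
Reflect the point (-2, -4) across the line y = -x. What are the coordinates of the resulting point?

Reflection across line y = -x: (-2, -4) → (4, 2)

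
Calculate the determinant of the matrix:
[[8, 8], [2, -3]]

For a 2×2 matrix [[a, b], [c, d]], det = ad - bc
det = (8)(-3) - (8)(2) = -24 - 16 = -40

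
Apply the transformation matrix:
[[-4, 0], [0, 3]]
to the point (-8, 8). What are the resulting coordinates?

Matrix multiplication:
[[-4, 0], [0, 3]] × [-8, 8]ᵀ
= [(-4)(-8) + (0)(8), (0)(-8) + (3)(8)]ᵀ
= [32, 24]ᵀ
Result: (32, 24)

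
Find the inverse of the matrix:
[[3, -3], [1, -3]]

For [[a,b],[c,d]], inverse = (1/det)·[[d,-b],[-c,a]]
det = (3)(-3) - (-3)(1) = -9 - -3 = -6
Inverse = (1/-6)·[[-3, 3], [-1, 3]]
= [[1/2, -1/2], [1/6, -1/2]]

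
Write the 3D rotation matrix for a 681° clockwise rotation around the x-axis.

Rotation matrix for clockwise 681° around x-axis:
A clockwise rotation by 681° is a counterclockwise rotation by -681°.
cos(-681°) = 0.7771, sin(-681°) = 0.6293
Result: [[1, 0, 0], [0, 0.7771, -0.6293], [0, 0.6293, 0.7771]]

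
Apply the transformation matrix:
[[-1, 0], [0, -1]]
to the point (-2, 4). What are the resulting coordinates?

Matrix multiplication:
[[-1, 0], [0, -1]] × [-2, 4]ᵀ
= [(-1)(-2) + (0)(4), (0)(-2) + (-1)(4)]ᵀ
= [2, -4]ᵀ
Result: (2, -4)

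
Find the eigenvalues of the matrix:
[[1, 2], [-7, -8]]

Characteristic equation: det(A - λI) = 0
λ² - (trace)λ + (det) = 0
trace = 1 + -8 = -7, det = (1)(-8) - (2)(-7) = 6
λ² - (-7)λ + (6) = 0
λ = (-7 ± √((-7)² - 4·(6))) / 2 = (-7 ± √25) / 2
Solving: λ = -6, -1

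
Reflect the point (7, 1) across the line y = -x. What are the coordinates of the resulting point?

Reflection across line y = -x: (7, 1) → (-1, -7)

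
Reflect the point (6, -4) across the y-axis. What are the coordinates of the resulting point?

Reflection across y-axis: (6, -4) → (-6, -4)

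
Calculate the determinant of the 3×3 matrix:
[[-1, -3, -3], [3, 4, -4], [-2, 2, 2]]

Expansion along first row:
det = -1·det([[4,-4],[2,2]]) - -3·det([[3,-4],[-2,2]]) + -3·det([[3,4],[-2,2]])
    = -1·(4·2 - -4·2) - -3·(3·2 - -4·-2) + -3·(3·2 - 4·-2)
    = -1·16 - -3·-2 + -3·14
    = -16 + -6 + -42 = -64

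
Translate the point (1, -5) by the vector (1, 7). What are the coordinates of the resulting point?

Translation by (1, 7) (homogeneous matrix [[1, 0, 1], [0, 1, 7], [0, 0, 1]]):
x' = 1 + 1 = 2
y' = -5 + 7 = 2
Result: (2, 2)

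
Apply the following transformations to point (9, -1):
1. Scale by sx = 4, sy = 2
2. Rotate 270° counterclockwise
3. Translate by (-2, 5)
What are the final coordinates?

Step 1: Scale → (36, -2)
Step 2: Rotate 270° → (-2, -36)
Step 3: Translate → (-4, -31)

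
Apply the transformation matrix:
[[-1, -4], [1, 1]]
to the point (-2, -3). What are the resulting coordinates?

Matrix multiplication:
[[-1, -4], [1, 1]] × [-2, -3]ᵀ
= [(-1)(-2) + (-4)(-3), (1)(-2) + (1)(-3)]ᵀ
= [14, -5]ᵀ
Result: (14, -5)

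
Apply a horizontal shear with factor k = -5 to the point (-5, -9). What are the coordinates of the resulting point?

Shear matrix for horizontal shear with factor k = -5:
[[1, -5], [0, 1]]
Result: (-5, -9) → (40, -9)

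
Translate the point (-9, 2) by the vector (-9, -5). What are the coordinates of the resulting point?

Translation by (-9, -5) (homogeneous matrix [[1, 0, -9], [0, 1, -5], [0, 0, 1]]):
x' = -9 + -9 = -18
y' = 2 + -5 = -3
Result: (-18, -3)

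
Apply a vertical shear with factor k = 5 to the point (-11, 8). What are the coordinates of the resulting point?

Shear matrix for vertical shear with factor k = 5:
[[1, 0], [5, 1]]
Result: (-11, 8) → (-11, -47)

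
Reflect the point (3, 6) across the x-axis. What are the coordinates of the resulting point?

Reflection across x-axis: (3, 6) → (3, -6)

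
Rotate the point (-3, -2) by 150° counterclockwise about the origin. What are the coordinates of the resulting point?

Rotation matrix for 150°: [[cos 150°, -sin 150°], [sin 150°, cos 150°]] ≈ [[-0.866025, -0.500000], [0.500000, -0.866025]]
[[-0.866025, -0.500000], [0.500000, -0.866025]] × [-3, -2]ᵀ ≈ [3.5981, 0.2321]ᵀ
Result: (3.5981, 0.2321)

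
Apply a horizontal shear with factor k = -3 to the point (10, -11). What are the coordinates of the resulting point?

Shear matrix for horizontal shear with factor k = -3:
[[1, -3], [0, 1]]
Result: (10, -11) → (43, -11)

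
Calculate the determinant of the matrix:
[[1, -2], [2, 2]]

For a 2×2 matrix [[a, b], [c, d]], det = ad - bc
det = (1)(2) - (-2)(2) = 2 - -4 = 6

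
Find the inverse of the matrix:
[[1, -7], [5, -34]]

For [[a,b],[c,d]], inverse = (1/det)·[[d,-b],[-c,a]]
det = (1)(-34) - (-7)(5) = -34 - -35 = 1
Inverse = [[-34, 7], [-5, 1]]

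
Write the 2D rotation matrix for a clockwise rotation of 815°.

Rotation matrix formula: [[cos θ, -sin θ], [sin θ, cos θ]]
A clockwise rotation by 815° is equivalent to a counterclockwise rotation by -815°.
For θ = -815°:
cos(-815°) = -0.0872
sin(-815°) = -0.9962
Result: [[-0.0872, 0.9962], [-0.9962, -0.0872]]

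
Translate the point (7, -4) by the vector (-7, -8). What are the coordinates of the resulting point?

Translation by (-7, -8) (homogeneous matrix [[1, 0, -7], [0, 1, -8], [0, 0, 1]]):
x' = 7 + -7 = 0
y' = -4 + -8 = -12
Result: (0, -12)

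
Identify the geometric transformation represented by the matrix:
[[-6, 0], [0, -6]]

This matrix represents: uniform scaling by factor -6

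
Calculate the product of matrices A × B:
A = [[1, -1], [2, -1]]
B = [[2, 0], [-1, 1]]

Matrix multiplication:
C[0][0] = 1×2 + -1×-1 = 3
C[0][1] = 1×0 + -1×1 = -1
C[1][0] = 2×2 + -1×-1 = 5
C[1][1] = 2×0 + -1×1 = -1
Result: [[3, -1], [5, -1]]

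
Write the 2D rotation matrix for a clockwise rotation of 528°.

Rotation matrix formula: [[cos θ, -sin θ], [sin θ, cos θ]]
A clockwise rotation by 528° is equivalent to a counterclockwise rotation by -528°.
For θ = -528°:
cos(-528°) = -0.9781
sin(-528°) = -0.2079
Result: [[-0.9781, 0.2079], [-0.2079, -0.9781]]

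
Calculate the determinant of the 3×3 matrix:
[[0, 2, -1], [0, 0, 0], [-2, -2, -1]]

Expansion along first row:
det = 0·det([[0,0],[-2,-1]]) - 2·det([[0,0],[-2,-1]]) + -1·det([[0,0],[-2,-2]])
    = 0·(0·-1 - 0·-2) - 2·(0·-1 - 0·-2) + -1·(0·-2 - 0·-2)
    = 0·0 - 2·0 + -1·0
    = 0 + 0 + 0 = 0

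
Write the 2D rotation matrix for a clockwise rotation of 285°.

Rotation matrix formula: [[cos θ, -sin θ], [sin θ, cos θ]]
A clockwise rotation by 285° is equivalent to a counterclockwise rotation by -285°.
For θ = -285°:
cos(-285°) = 0.2588
sin(-285°) = 0.9659
Result: [[0.2588, -0.9659], [0.9659, 0.2588]]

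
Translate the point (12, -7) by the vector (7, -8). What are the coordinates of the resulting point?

Translation by (7, -8) (homogeneous matrix [[1, 0, 7], [0, 1, -8], [0, 0, 1]]):
x' = 12 + 7 = 19
y' = -7 + -8 = -15
Result: (19, -15)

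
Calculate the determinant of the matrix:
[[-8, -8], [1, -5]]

For a 2×2 matrix [[a, b], [c, d]], det = ad - bc
det = (-8)(-5) - (-8)(1) = 40 - -8 = 48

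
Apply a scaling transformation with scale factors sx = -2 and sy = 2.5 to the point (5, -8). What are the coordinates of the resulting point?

Scaling matrix:
[[-2, 0], [0, 2.50]]
Result: (5 × -2, -8 × 2.5) = (-10, -20)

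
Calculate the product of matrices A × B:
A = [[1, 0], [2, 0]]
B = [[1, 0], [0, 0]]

Matrix multiplication:
C[0][0] = 1×1 + 0×0 = 1
C[0][1] = 1×0 + 0×0 = 0
C[1][0] = 2×1 + 0×0 = 2
C[1][1] = 2×0 + 0×0 = 0
Result: [[1, 0], [2, 0]]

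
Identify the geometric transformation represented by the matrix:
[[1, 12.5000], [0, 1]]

This matrix represents: horizontal shear with factor 12.5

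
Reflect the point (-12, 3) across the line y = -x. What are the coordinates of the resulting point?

Reflection across line y = -x: (-12, 3) → (-3, 12)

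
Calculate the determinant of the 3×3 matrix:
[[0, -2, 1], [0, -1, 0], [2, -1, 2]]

Expansion along first row:
det = 0·det([[-1,0],[-1,2]]) - -2·det([[0,0],[2,2]]) + 1·det([[0,-1],[2,-1]])
    = 0·(-1·2 - 0·-1) - -2·(0·2 - 0·2) + 1·(0·-1 - -1·2)
    = 0·-2 - -2·0 + 1·2
    = 0 + 0 + 2 = 2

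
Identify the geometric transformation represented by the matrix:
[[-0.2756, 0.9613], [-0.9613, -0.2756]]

This matrix represents: rotation by 254° counterclockwise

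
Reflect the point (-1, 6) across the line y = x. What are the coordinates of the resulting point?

Reflection across line y = x: (-1, 6) → (6, -1)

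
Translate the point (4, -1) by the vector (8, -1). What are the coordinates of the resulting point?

Translation by (8, -1) (homogeneous matrix [[1, 0, 8], [0, 1, -1], [0, 0, 1]]):
x' = 4 + 8 = 12
y' = -1 + -1 = -2
Result: (12, -2)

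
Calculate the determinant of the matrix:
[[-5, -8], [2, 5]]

For a 2×2 matrix [[a, b], [c, d]], det = ad - bc
det = (-5)(5) - (-8)(2) = -25 - -16 = -9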